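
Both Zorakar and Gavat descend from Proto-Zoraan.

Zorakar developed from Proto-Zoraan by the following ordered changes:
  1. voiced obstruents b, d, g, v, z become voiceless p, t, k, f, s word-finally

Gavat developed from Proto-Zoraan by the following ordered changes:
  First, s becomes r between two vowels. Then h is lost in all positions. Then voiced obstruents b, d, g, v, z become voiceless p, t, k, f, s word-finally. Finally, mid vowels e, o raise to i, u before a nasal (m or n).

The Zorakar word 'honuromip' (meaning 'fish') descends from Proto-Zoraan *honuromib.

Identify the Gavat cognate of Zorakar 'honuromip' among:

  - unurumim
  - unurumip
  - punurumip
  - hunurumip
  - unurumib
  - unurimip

unurumip

Gavat: start from *honuromib.
  rule 1: no change — honuromib
  rule 2 (h-loss): honuromib → onuromib
  rule 3 (final devoicing): onuromib → onuromip
  rule 4 (pre-nasal raising): onuromip → unurumip
  ⇒ Gavat unurumip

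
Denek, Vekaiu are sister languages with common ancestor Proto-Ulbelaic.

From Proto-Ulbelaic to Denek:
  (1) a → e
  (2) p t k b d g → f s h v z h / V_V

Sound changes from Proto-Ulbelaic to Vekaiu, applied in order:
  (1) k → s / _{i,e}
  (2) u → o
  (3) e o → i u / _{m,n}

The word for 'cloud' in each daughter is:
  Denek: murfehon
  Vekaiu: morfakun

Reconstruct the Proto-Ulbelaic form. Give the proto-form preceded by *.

Position 2: Denek has u, Vekaiu has o. Denek preserves u here (none of its changes turn any other segment into u), so the proto-segment is *u.
Position 7: Denek has o, Vekaiu has u. Denek preserves o here (none of its changes turn any other segment into o), so the proto-segment is *o.
This points to *murfakon. Verify forward in each daughter:
Denek: start from *murfakon.
  rule 1 (vowel merger): murfakon → murfekon
  rule 2 (intervocalic lenition): murfekon → murfehon
  ⇒ Denek murfehon
Vekaiu: *murfakon > morfakon > morfakun  (by vowel merger, pre-nasal raising)
No other proto-form is consistent with every reflex, so the reconstruction is *murfakon.

*murfakon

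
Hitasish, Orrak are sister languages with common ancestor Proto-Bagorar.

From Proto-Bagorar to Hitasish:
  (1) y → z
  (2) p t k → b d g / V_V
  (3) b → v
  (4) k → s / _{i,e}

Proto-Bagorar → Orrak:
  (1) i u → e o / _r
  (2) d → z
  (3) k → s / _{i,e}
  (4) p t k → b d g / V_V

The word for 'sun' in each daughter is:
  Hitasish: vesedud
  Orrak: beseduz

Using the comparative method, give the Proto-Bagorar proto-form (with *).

Position 5: Hitasish has d, Orrak has d. In Orrak, d can only continue *t, so the proto-segment is *t.
Position 1: Hitasish has v, Orrak has b. Taking the neighbouring segments as reconstructed: Hitasish v could go back to *b or *v; Orrak b can only go back to *b — the one source consistent with every daughter is *b.
Verify the candidate proto-form against each daughter:
Hitasish: start from *besetud.
  rule 1: no change — besetud
  rule 2 (intervocalic voicing): besetud → besedud
  rule 3 (unconditioned shift): besedud → vesedud
  rule 4: no change — vesedud
  ⇒ Hitasish vesedud
Orrak: start from *besetud.
  rule 1: no change — besetud
  rule 2 (unconditioned shift): besetud → besetuz
  rule 3: no change — besetuz
  rule 4 (intervocalic voicing): besetuz → beseduz
  ⇒ Orrak beseduz
No other proto-form is consistent with every reflex, so the reconstruction is *besetud.

*besetud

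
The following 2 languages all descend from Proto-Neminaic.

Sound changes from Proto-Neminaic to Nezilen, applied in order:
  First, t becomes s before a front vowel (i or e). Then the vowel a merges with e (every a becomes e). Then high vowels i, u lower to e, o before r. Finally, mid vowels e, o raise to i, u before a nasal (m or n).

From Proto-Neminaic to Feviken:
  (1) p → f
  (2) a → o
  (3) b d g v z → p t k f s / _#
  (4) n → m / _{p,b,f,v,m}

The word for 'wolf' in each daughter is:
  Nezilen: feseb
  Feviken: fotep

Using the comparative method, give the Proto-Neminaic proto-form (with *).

Position 2: Nezilen has e, Feviken has o. Taking the neighbouring segments as reconstructed: Nezilen e could go back to *a or *e; Feviken o could go back to *a or *o — the one source consistent with every daughter is *a.
Position 3: Nezilen has s, Feviken has t. Taking the neighbouring segments as reconstructed: Nezilen s could go back to *t or *s; Feviken t can only go back to *t — the one source consistent with every daughter is *t.
Position 5: Nezilen has b, Feviken has p. Nezilen preserves b here (none of its changes turn any other segment into b), so the proto-segment is *b.
This points to *fateb. Verify forward in each daughter:
Nezilen: *fateb
  fateb → faseb   [palatalisation]
  faseb → feseb   [vowel merger]
  feseb (rule 3 does not apply)
  feseb (rule 4 does not apply)
  giving Nezilen feseb.
Feviken: *fateb > foteb > fotep  (by vowel merger, final devoicing)
No other proto-form is consistent with every reflex, so the reconstruction is *fateb.

*fateb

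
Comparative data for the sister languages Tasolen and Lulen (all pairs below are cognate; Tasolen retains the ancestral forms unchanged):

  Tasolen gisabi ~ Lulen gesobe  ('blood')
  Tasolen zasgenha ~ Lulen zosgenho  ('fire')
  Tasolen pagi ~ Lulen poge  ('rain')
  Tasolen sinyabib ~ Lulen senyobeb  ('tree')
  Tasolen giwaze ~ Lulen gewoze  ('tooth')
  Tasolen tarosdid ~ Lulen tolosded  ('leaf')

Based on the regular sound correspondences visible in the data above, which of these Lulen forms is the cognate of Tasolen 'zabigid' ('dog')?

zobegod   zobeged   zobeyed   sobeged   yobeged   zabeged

gisabi ~ gesobe, sinyabib ~ senyobeb — Tasolen a corresponds to Lulen o after a consonant, before a labial obstruent.
gisabi ~ gesobe, giwaze ~ gewoze — Tasolen i corresponds to Lulen e after a consonant, before a consonant other than r, m, n, p, b, f, v.
Applying these to Tasolen 'zabigid':
  zabigid → zobigid   (a→o after a consonant, before a labial obstruent)
  zobigid → zobegid   (i→e after a consonant, before a consonant other than r, m, n, p, b, f, v)
  zobegid → zobeged   (i→e after a consonant, before a consonant other than r, m, n, p, b, f, v)
So the Lulen cognate is 'zobeged'.

zobeged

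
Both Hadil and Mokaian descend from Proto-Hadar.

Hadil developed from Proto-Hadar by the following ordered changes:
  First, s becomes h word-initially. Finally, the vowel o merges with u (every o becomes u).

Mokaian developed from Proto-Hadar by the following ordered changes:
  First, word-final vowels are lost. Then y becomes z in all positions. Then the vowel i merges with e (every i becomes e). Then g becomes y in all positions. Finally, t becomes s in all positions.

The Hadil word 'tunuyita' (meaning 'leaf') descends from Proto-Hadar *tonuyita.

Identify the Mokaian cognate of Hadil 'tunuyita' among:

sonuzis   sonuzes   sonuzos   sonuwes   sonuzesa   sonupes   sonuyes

sonuzes

Mokaian: *tonuyita
  tonuyita → tonuyit   [apocope]
  tonuyit → tonuzit   [unconditioned shift]
  tonuzit → tonuzet   [vowel merger]
  tonuzet (rule 4 does not apply)
  tonuzet → sonuzes   [unconditioned shift]
  giving Mokaian sonuzes.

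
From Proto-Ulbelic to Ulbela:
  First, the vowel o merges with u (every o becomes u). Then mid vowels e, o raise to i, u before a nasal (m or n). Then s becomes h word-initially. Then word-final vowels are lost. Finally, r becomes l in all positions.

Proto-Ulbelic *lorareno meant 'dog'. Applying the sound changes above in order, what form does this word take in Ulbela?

Ulbela: *lorareno
  lorareno → lurarenu   [vowel merger]
  lurarenu → lurarinu   [pre-nasal raising]
  lurarinu (rule 3 does not apply)
  lurarinu → lurarin   [apocope]
  lurarin → lulalin   [unconditioned shift]
  giving Ulbela lulalin.

lulalin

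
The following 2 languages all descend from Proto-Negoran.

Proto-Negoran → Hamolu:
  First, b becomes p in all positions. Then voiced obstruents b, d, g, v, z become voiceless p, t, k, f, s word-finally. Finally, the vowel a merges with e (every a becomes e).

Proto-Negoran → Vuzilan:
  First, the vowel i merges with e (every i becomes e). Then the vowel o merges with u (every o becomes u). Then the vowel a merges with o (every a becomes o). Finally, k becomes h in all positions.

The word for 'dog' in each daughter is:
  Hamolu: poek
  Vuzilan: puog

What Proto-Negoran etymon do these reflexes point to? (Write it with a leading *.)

*poag

Position 2: Hamolu has o, Vuzilan has u. Hamolu preserves o here (none of its changes turn any other segment into o), so the proto-segment is *o.
Position 3: Hamolu has e, Vuzilan has o. In Vuzilan, o can only continue *a, so the proto-segment is *a.
Position 4: Hamolu has k, Vuzilan has g. Vuzilan preserves g here (none of its changes turn any other segment into g), so the proto-segment is *g.
This points to *poag. Verify forward in each daughter:
Hamolu: start from *poag.
  rule 1: no change — poag
  rule 2 (final devoicing): poag → poak
  rule 3 (vowel merger): poak → poek
  ⇒ Hamolu poek
Vuzilan: *poag
  poag (rule 1 does not apply)
  poag → puag   [vowel merger]
  puag → puog   [vowel merger]
  puog (rule 4 does not apply)
  giving Vuzilan puog.
Only *poag yields all of Hamolu poek, Vuzilan puog.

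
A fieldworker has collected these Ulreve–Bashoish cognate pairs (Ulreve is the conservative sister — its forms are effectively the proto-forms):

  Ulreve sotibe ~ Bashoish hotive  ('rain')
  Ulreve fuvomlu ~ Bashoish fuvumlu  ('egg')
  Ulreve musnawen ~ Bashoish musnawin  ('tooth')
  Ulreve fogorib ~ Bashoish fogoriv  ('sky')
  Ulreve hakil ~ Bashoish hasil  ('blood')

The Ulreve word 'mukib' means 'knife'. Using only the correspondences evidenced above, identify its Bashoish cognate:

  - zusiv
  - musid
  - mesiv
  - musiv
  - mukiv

musiv

hakil ~ hasil — Ulreve k corresponds to Bashoish s between vowels (before a front vowel).
fogorib ~ fogoriv — Ulreve b corresponds to Bashoish v word-finally.
Applying these to Ulreve 'mukib':
  mukib → musib   (k→s between vowels (before a front vowel))
  musib → musiv   (b→v word-finally)
So the Bashoish cognate is 'musiv'.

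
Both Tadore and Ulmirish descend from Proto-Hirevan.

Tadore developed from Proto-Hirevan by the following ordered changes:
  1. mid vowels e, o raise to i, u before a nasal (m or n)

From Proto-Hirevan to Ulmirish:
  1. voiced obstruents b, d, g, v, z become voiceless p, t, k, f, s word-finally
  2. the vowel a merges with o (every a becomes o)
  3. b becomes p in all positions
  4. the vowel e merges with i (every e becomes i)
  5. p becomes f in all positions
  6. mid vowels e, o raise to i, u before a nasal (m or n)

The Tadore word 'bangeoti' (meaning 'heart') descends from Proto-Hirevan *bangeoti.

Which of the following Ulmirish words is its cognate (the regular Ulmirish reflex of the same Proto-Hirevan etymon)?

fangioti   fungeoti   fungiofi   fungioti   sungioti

fungioti

Ulmirish: start from *bangeoti.
  rule 1: no change — bangeoti
  rule 2 (vowel merger): bangeoti → bongeoti
  rule 3 (unconditioned shift): bongeoti → pongeoti
  rule 4 (vowel merger): pongeoti → pongioti
  rule 5 (unconditioned shift): pongioti → fongioti
  rule 6 (pre-nasal raising): fongioti → fungioti
  ⇒ Ulmirish fungioti
The other candidates each miss or misapply at least one Ulmirish change.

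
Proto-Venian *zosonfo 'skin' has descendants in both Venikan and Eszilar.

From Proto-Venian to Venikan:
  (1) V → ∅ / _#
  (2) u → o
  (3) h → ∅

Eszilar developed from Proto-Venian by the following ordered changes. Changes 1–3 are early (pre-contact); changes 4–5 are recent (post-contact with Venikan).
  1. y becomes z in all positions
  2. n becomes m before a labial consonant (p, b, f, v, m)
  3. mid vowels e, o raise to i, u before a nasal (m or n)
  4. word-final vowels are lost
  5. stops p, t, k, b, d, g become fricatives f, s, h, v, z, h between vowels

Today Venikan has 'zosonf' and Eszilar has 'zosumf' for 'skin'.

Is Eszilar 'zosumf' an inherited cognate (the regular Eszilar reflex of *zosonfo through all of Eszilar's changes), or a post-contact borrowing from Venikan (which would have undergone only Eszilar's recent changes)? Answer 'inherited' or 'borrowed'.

inherited

If inherited, *zosonfo would pass through all of Eszilar's changes:
Eszilar: *zosonfo > zosomfo > zosumfo > zosumf  (by nasal place assimilation, pre-nasal raising, apocope)
If borrowed from Venikan 'zosonf' after the early changes, it would undergo only the recent ones:
  rule 4 (apocope): no change (zosonf)
  rule 5 (intervocalic lenition): no change (zosonf)
  ⇒ as a loan: zosonf
Eszilar 'zosumf' matches the inherited outcome exactly, so it is an inherited cognate, not a loan.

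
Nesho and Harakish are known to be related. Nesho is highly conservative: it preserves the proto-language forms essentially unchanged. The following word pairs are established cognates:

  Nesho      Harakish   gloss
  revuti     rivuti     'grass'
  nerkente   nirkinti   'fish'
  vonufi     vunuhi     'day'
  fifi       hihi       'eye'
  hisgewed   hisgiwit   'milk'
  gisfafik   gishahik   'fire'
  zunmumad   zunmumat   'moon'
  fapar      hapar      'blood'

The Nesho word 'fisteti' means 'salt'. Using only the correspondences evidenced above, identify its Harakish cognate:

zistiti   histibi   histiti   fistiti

histiti

fifi ~ hihi — Nesho f corresponds to Harakish h word-initially before a front vowel.
hisgewed ~ hisgiwit — Nesho e corresponds to Harakish i after a consonant, before a consonant other than r, m, n, p, b, f, v.
Applying these to Nesho 'fisteti':
  fisteti → histeti   (f→h word-initially before a front vowel)
  histeti → histiti   (e→i after a consonant, before a consonant other than r, m, n, p, b, f, v)
So the Harakish cognate is 'histiti'.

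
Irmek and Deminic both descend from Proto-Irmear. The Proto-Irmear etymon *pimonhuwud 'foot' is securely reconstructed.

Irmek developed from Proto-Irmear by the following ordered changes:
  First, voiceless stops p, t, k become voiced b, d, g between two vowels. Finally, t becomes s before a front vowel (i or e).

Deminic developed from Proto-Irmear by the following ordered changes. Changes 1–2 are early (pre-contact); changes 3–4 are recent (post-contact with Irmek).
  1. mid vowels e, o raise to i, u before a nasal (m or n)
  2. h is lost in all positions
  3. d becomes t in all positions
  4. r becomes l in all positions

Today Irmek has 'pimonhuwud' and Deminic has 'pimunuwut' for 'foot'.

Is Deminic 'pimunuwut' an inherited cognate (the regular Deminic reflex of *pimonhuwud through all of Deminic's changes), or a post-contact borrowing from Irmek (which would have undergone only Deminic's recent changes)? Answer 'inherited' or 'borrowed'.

inherited

If inherited, *pimonhuwud would pass through all of Deminic's changes:
Deminic: *pimonhuwud > pimunhuwud > pimunuwud > pimunuwut  (by pre-nasal raising, h-loss, unconditioned shift)
If borrowed from Irmek 'pimonhuwud' after the early changes, it would undergo only the recent ones:
  rule 3 (unconditioned shift): pimonhuwud → pimonhuwut
  rule 4 (unconditioned shift): no change (pimonhuwut)
  ⇒ as a loan: pimonhuwut
Deminic 'pimunuwut' matches the inherited outcome exactly, so it is an inherited cognate, not a loan.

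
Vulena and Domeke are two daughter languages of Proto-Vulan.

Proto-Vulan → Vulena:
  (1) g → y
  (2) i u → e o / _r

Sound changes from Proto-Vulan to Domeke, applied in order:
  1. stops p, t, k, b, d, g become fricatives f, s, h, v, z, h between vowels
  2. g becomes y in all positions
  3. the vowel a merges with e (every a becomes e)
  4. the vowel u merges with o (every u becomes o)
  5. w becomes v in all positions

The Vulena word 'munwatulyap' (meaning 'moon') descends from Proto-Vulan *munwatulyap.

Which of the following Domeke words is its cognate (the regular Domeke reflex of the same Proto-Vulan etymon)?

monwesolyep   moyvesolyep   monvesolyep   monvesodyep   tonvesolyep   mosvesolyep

monvesolyep

Domeke: *munwatulyap > munwasulyap > munwesulyep > monwesolyep > monvesolyep  (by intervocalic lenition, vowel merger, vowel merger, unconditioned shift)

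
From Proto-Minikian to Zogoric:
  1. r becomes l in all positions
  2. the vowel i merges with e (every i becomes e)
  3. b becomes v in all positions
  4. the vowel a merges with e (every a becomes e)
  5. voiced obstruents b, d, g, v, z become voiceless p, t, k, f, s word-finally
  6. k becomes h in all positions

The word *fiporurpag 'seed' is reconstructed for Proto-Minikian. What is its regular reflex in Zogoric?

Zogoric: *fiporurpag > fipolulpag > fepolulpag > fepolulpeg > fepolulpek > fepolulpeh  (by unconditioned shift, vowel merger, vowel merger, final devoicing, unconditioned shift)

fepolulpeh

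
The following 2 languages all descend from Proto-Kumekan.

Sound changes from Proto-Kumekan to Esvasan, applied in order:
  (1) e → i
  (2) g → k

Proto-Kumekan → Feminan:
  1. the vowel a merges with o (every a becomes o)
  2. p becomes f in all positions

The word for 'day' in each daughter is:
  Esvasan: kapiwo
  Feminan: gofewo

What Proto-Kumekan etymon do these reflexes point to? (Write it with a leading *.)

*gapewo

Position 2: Esvasan has a, Feminan has o. Esvasan preserves a here (none of its changes turn any other segment into a), so the proto-segment is *a.
Position 3: Esvasan has p, Feminan has f. Esvasan preserves p here (none of its changes turn any other segment into p), so the proto-segment is *p.
Continuing position by position gives *gapewo; check it forward:
Esvasan: start from *gapewo.
  rule 1 (vowel merger): gapewo → gapiwo
  rule 2 (unconditioned shift): gapiwo → kapiwo
  ⇒ Esvasan kapiwo
Feminan: *gapewo > gopewo > gofewo  (by vowel merger, unconditioned shift)
*gapewo is the unique common source.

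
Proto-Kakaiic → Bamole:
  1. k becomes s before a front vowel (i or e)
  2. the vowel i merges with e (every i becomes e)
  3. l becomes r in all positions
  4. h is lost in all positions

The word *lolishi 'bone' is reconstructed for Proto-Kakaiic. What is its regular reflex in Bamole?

Bamole: *lolishi > loleshe > roreshe > rorese  (by vowel merger, unconditioned shift, h-loss)

rorese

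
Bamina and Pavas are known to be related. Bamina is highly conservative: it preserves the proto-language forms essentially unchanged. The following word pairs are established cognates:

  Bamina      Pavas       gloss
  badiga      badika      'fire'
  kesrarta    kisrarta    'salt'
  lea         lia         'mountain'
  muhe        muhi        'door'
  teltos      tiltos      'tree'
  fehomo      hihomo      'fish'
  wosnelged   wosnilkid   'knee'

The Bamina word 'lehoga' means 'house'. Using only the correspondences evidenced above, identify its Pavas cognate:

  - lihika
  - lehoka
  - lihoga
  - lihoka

kesrarta ~ kisrarta, teltos ~ tiltos — Bamina e corresponds to Pavas i after a consonant, before a consonant other than r, m, n, p, b, f, v.
badiga ~ badika — Bamina g corresponds to Pavas k between vowels (before a back vowel).
Applying these to Bamina 'lehoga':
  lehoga → lihoga   (e→i after a consonant, before a consonant other than r, m, n, p, b, f, v)
  lihoga → lihoka   (g→k between vowels (before a back vowel))
So the Pavas cognate is 'lihoka'.

lihoka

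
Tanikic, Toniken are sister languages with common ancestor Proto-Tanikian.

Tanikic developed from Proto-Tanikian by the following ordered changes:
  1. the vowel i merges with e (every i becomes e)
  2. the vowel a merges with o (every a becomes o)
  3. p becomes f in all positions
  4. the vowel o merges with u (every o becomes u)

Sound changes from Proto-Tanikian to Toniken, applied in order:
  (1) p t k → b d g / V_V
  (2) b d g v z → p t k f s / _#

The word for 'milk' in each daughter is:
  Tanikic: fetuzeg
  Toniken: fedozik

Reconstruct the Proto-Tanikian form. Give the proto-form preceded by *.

Position 3: Tanikic has t, Toniken has d. Tanikic preserves t here (none of its changes turn any other segment into t), so the proto-segment is *t.
Position 6: Tanikic has e, Toniken has i. Toniken preserves i here (none of its changes turn any other segment into i), so the proto-segment is *i.
Position 7: Tanikic has g, Toniken has k. Tanikic preserves g here (none of its changes turn any other segment into g), so the proto-segment is *g.
This points to *fetozig. Verify forward in each daughter:
Tanikic: start from *fetozig.
  rule 1 (vowel merger): fetozig → fetozeg
  rule 2: no change — fetozeg
  rule 3: no change — fetozeg
  rule 4 (vowel merger): fetozeg → fetuzeg
  ⇒ Tanikic fetuzeg
Toniken: *fetozig > fedozig > fedozik  (by intervocalic voicing, final devoicing)
No other proto-form is consistent with every reflex, so the reconstruction is *fetozig.

*fetozig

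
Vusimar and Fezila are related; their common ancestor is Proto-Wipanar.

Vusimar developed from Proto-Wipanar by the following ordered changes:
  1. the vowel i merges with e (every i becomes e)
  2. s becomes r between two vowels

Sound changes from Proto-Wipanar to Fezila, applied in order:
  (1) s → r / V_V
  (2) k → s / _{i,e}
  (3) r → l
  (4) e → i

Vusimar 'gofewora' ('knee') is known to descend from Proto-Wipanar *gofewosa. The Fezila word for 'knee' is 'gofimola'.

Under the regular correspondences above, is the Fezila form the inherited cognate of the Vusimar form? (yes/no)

no

Derive the expected Fezila reflex of *gofewosa:
Fezila: *gofewosa
  gofewosa → gofewora   [rhotacism]
  gofewora (rule 2 does not apply)
  gofewora → gofewola   [unconditioned shift]
  gofewola → gofiwola   [vowel merger]
  giving Fezila gofiwola.
The regular Fezila reflex would be 'gofiwola', but the attested form is 'gofimola'. The correspondence is irregular, so they are not cognates (the Fezila form has a different source).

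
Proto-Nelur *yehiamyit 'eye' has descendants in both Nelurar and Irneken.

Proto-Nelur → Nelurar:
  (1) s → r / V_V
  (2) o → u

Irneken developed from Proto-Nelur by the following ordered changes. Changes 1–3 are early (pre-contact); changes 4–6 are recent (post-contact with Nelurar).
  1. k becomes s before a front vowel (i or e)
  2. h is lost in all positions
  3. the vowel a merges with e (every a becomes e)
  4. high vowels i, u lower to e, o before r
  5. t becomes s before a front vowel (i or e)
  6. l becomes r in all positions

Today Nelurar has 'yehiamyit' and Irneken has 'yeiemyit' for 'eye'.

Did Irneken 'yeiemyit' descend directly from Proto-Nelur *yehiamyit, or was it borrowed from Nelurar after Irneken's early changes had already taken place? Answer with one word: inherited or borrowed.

If inherited, *yehiamyit would pass through all of Irneken's changes:
Irneken: *yehiamyit
  yehiamyit (rule 1 does not apply)
  yehiamyit → yeiamyit   [h-loss]
  yeiamyit → yeiemyit   [vowel merger]
  yeiemyit (rule 4 does not apply)
  yeiemyit (rule 5 does not apply)
  yeiemyit (rule 6 does not apply)
  giving Irneken yeiemyit.
If borrowed from Nelurar 'yehiamyit' after the early changes, it would undergo only the recent ones:
  rule 4 (pre-rhotic lowering): no change (yehiamyit)
  rule 5 (palatalisation): no change (yehiamyit)
  rule 6 (unconditioned shift): no change (yehiamyit)
  ⇒ as a loan: yehiamyit
Irneken 'yeiemyit' matches the inherited outcome exactly, so it is an inherited cognate, not a loan.

inherited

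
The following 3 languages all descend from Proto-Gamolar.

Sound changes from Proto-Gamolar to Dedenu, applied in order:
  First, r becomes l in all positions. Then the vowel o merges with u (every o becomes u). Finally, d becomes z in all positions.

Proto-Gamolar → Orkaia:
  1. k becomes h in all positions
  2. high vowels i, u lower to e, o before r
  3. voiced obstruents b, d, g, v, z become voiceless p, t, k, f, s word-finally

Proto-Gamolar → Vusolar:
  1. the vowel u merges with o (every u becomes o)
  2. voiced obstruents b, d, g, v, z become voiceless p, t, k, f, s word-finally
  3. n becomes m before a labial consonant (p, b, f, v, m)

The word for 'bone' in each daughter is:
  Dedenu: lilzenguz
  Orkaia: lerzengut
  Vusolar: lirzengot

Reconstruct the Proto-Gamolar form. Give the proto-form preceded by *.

Position 8: Dedenu has u, Orkaia has u, Vusolar has o. Orkaia preserves u here (none of its changes turn any other segment into u), so the proto-segment is *u.
Position 9: Dedenu has z, Orkaia has t, Vusolar has t. Taking the neighbouring segments as reconstructed: Dedenu z could go back to *d or *z; Orkaia t could go back to *t or *d; Vusolar t could go back to *t or *d — the one source consistent with every daughter is *d.
Verify the candidate proto-form against each daughter:
Dedenu: *lirzengud > lilzengud > lilzenguz  (by unconditioned shift, unconditioned shift)
Orkaia: *lirzengud > lerzengud > lerzengut  (by pre-rhotic lowering, final devoicing)
Vusolar: *lirzengud
  lirzengud → lirzengod   [vowel merger]
  lirzengod → lirzengot   [final devoicing]
  lirzengot (rule 3 does not apply)
  giving Vusolar lirzengot.
Only *lirzengud yields all of Dedenu lilzenguz, Orkaia lerzengut, Vusolar lirzengot.

*lirzengud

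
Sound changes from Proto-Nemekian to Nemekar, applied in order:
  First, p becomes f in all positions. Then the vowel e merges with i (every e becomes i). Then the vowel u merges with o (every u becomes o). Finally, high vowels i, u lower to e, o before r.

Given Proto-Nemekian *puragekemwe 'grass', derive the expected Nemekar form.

foragikimwi

Nemekar: *puragekemwe > furagekemwe > furagikimwi > foragikimwi  (by unconditioned shift, vowel merger, vowel merger)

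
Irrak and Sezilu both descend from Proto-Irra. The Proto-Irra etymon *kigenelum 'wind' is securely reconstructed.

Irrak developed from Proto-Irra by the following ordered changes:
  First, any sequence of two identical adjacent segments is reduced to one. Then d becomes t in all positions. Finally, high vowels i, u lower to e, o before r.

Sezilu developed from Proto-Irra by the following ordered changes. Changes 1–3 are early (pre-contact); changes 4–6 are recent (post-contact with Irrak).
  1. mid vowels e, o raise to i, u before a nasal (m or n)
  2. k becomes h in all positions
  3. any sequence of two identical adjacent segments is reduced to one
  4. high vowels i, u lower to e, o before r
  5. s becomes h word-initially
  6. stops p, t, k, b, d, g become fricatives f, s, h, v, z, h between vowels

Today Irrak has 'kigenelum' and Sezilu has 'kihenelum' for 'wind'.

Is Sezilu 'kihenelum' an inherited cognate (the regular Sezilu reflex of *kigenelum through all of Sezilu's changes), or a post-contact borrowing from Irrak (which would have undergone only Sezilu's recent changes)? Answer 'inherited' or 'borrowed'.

borrowed

If inherited, *kigenelum would pass through all of Sezilu's changes:
Sezilu: *kigenelum
  kigenelum → kiginelum   [pre-nasal raising]
  kiginelum → higinelum   [unconditioned shift]
  higinelum (rule 3 does not apply)
  higinelum (rule 4 does not apply)
  higinelum (rule 5 does not apply)
  higinelum → hihinelum   [intervocalic lenition]
  giving Sezilu hihinelum.
If borrowed from Irrak 'kigenelum' after the early changes, it would undergo only the recent ones:
  rule 4 (pre-rhotic lowering): no change (kigenelum)
  rule 5 (debuccalisation): no change (kigenelum)
  rule 6 (intervocalic lenition): kigenelum → kihenelum
  ⇒ as a loan: kihenelum
Sezilu 'kihenelum' matches the loan outcome 'kihenelum', not the inherited 'hihinelum' — it skipped the early Sezilu changes, so it was borrowed from Irrak.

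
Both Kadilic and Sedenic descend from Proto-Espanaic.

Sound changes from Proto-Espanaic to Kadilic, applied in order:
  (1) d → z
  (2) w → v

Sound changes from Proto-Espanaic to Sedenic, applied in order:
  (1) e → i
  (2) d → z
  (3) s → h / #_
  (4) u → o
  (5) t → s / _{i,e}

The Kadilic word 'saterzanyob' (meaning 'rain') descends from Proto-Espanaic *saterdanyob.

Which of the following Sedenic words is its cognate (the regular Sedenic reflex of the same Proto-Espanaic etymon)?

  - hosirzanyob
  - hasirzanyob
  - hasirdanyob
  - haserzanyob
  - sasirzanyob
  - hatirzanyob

hasirzanyob

Sedenic: *saterdanyob > satirdanyob > satirzanyob > hatirzanyob > hasirzanyob  (by vowel merger, unconditioned shift, debuccalisation, palatalisation)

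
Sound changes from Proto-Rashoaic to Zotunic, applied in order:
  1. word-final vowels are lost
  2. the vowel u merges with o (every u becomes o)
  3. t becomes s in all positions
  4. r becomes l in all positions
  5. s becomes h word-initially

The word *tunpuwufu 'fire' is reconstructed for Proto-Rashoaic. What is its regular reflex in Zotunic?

honpowof

Zotunic: start from *tunpuwufu.
  rule 1 (apocope): tunpuwufu → tunpuwuf
  rule 2 (vowel merger): tunpuwuf → tonpowof
  rule 3 (unconditioned shift): tonpowof → sonpowof
  rule 4: no change — sonpowof
  rule 5 (debuccalisation): sonpowof → honpowof
  ⇒ Zotunic honpowof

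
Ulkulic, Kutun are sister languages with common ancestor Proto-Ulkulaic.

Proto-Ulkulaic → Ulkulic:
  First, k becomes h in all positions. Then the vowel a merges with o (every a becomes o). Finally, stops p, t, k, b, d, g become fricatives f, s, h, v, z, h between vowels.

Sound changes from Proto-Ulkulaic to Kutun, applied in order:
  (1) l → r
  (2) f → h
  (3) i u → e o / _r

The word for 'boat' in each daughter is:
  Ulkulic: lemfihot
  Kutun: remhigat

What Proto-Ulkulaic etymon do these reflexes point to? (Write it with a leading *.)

*lemfigat

Position 1: Ulkulic has l, Kutun has r. Ulkulic preserves l here (none of its changes turn any other segment into l), so the proto-segment is *l.
Position 4: Ulkulic has f, Kutun has h. Taking the neighbouring segments as reconstructed: Ulkulic f can only go back to *f; Kutun h could go back to *f or *h — the one source consistent with every daughter is *f.
Position 6: Ulkulic has h, Kutun has g. Kutun preserves g here (none of its changes turn any other segment into g), so the proto-segment is *g.
Verify the candidate proto-form against each daughter:
Ulkulic: start from *lemfigat.
  rule 1: no change — lemfigat
  rule 2 (vowel merger): lemfigat → lemfigot
  rule 3 (intervocalic lenition): lemfigot → lemfihot
  ⇒ Ulkulic lemfihot
Kutun: *lemfigat > remfigat > remhigat  (by unconditioned shift, unconditioned shift)
*lemfigat is the unique common source.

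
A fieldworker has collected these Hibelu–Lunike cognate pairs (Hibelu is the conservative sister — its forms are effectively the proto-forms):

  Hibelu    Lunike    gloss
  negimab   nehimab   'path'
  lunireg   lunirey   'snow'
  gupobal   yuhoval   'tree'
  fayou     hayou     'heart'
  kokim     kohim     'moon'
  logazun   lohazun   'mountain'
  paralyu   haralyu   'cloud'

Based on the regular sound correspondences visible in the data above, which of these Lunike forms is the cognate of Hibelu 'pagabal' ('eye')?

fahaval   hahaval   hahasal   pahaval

hahaval

paralyu ~ haralyu — Hibelu p corresponds to Lunike h word-initially before a back vowel.
logazun ~ lohazun — Hibelu g corresponds to Lunike h between vowels (before a back vowel).
gupobal ~ yuhoval — Hibelu b corresponds to Lunike v between vowels (before a back vowel).
Applying these to Hibelu 'pagabal':
  pagabal → hagabal   (p→h word-initially before a back vowel)
  hagabal → hahabal   (g→h between vowels (before a back vowel))
  hahabal → hahaval   (b→v between vowels (before a back vowel))
So the Lunike cognate is 'hahaval'.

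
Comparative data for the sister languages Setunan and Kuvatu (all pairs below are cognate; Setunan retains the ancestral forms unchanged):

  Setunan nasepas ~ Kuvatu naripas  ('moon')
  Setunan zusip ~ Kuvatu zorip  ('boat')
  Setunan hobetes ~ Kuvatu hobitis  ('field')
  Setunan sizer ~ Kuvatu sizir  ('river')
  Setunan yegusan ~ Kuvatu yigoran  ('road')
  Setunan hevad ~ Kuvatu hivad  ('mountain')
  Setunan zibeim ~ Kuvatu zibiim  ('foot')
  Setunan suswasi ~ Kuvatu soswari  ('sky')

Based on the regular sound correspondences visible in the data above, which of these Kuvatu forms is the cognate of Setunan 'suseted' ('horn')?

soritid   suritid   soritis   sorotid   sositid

soritid

zusip ~ zorip, yegusan ~ yigoran — Setunan u corresponds to Kuvatu o after a consonant, before a consonant other than r, m, n, p, b, f, v.
nasepas ~ naripas — Setunan s corresponds to Kuvatu r between vowels (before a front vowel).
hobetes ~ hobitis, yegusan ~ yigoran — Setunan e corresponds to Kuvatu i after a consonant, before a consonant other than r, m, n, p, b, f, v.
Applying these to Setunan 'suseted':
  suseted → soseted   (u→o after a consonant, before a consonant other than r, m, n, p, b, f, v)
  soseted → soreted   (s→r between vowels (before a front vowel))
  soreted → sorited   (e→i after a consonant, before a consonant other than r, m, n, p, b, f, v)
  sorited → soritid   (e→i after a consonant, before a consonant other than r, m, n, p, b, f, v)
So the Kuvatu cognate is 'soritid'.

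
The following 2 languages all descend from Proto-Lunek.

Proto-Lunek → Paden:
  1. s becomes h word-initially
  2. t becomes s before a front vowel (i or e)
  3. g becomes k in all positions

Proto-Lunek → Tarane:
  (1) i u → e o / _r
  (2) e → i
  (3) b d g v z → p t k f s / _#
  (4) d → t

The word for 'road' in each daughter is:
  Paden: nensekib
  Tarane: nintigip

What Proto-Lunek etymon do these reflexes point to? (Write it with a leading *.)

Position 8: Paden has b, Tarane has p. Paden preserves b here (none of its changes turn any other segment into b), so the proto-segment is *b.
Position 6: Paden has k, Tarane has g. Tarane preserves g here (none of its changes turn any other segment into g), so the proto-segment is *g.
Verify the candidate proto-form against each daughter:
Paden: start from *nentegib.
  rule 1: no change — nentegib
  rule 2 (palatalisation): nentegib → nensegib
  rule 3 (unconditioned shift): nensegib → nensekib
  ⇒ Paden nensekib
Tarane: *nentegib
  nentegib (rule 1 does not apply)
  nentegib → nintigib   [vowel merger]
  nintigib → nintigip   [final devoicing]
  nintigip (rule 4 does not apply)
  giving Tarane nintigip.
*nentegib is the unique common source.

*nentegib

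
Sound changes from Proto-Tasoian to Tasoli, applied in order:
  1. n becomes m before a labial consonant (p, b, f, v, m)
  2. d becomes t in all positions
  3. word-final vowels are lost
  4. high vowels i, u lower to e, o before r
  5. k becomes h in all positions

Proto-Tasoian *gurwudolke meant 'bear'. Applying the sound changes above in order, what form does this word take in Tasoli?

Tasoli: *gurwudolke > gurwutolke > gurwutolk > gorwutolk > gorwutolh  (by unconditioned shift, apocope, pre-rhotic lowering, unconditioned shift)

gorwutolh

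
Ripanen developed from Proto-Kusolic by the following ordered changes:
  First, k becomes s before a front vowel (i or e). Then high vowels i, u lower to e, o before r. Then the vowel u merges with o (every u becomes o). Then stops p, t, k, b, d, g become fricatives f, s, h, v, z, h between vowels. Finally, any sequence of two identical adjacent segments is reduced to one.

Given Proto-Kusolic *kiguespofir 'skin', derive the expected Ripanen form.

Ripanen: start from *kiguespofir.
  rule 1 (palatalisation): kiguespofir → siguespofir
  rule 2 (pre-rhotic lowering): siguespofir → siguespofer
  rule 3 (vowel merger): siguespofer → sigoespofer
  rule 4 (intervocalic lenition): sigoespofer → sihoespofer
  rule 5: no change — sihoespofer
  ⇒ Ripanen sihoespofer

sihoespofer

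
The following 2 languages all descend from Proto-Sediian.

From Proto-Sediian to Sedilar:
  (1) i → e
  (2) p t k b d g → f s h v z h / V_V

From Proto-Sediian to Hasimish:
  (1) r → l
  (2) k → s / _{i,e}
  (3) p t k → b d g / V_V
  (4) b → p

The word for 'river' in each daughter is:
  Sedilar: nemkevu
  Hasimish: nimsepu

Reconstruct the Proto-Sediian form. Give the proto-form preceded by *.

*nimkebu

Position 2: Sedilar has e, Hasimish has i. Hasimish preserves i here (none of its changes turn any other segment into i), so the proto-segment is *i.
Position 4: Sedilar has k, Hasimish has s. Sedilar preserves k here (none of its changes turn any other segment into k), so the proto-segment is *k.
Continuing position by position gives *nimkebu; check it forward:
Sedilar: *nimkebu > nemkebu > nemkevu  (by vowel merger, intervocalic lenition)
Hasimish: *nimkebu
  nimkebu (rule 1 does not apply)
  nimkebu → nimsebu   [palatalisation]
  nimsebu (rule 3 does not apply)
  nimsebu → nimsepu   [unconditioned shift]
  giving Hasimish nimsepu.
No other proto-form is consistent with every reflex, so the reconstruction is *nimkebu.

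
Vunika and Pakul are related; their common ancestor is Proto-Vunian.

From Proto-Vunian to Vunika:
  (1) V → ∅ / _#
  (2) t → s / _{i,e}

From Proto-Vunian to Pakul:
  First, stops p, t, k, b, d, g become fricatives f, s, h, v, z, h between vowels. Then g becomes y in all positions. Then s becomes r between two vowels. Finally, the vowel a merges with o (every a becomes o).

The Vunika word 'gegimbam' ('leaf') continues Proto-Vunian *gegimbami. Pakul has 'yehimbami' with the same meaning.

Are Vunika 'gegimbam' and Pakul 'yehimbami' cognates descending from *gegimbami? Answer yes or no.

no

Derive the expected Pakul reflex of *gegimbami:
Pakul: start from *gegimbami.
  rule 1 (intervocalic lenition): gegimbami → gehimbami
  rule 2 (unconditioned shift): gehimbami → yehimbami
  rule 3: no change — yehimbami
  rule 4 (vowel merger): yehimbami → yehimbomi
  ⇒ Pakul yehimbomi
The regular Pakul reflex would be 'yehimbomi', but the attested form is 'yehimbami'. The correspondence is irregular, so they are not cognates (the Pakul form has a different source).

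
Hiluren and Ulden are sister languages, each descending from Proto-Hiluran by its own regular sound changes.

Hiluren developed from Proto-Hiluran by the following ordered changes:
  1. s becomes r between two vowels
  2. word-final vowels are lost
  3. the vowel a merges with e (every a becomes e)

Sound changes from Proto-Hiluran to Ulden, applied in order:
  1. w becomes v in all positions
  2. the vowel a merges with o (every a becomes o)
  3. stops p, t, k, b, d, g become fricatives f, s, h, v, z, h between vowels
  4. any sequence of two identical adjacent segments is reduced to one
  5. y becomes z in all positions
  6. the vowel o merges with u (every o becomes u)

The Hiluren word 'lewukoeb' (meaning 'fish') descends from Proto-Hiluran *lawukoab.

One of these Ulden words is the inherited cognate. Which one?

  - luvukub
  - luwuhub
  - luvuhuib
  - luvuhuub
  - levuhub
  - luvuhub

luvuhub

Ulden: *lawukoab
  lawukoab → lavukoab   [unconditioned shift]
  lavukoab → lovukoob   [vowel merger]
  lovukoob → lovuhoob   [intervocalic lenition]
  lovuhoob → lovuhob   [degemination]
  lovuhob (rule 5 does not apply)
  lovuhob → luvuhub   [vowel merger]
  giving Ulden luvuhub.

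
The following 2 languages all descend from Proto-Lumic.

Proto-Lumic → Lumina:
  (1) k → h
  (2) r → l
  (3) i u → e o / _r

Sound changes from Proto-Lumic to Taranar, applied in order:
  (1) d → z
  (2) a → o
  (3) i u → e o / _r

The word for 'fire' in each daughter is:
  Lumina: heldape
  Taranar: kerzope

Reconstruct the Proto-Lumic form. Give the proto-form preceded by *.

Position 1: Lumina has h, Taranar has k. Taranar preserves k here (none of its changes turn any other segment into k), so the proto-segment is *k.
Position 4: Lumina has d, Taranar has z. Lumina preserves d here (none of its changes turn any other segment into d), so the proto-segment is *d.
Position 5: Lumina has a, Taranar has o. Lumina preserves a here (none of its changes turn any other segment into a), so the proto-segment is *a.
Verify the candidate proto-form against each daughter:
Lumina: *kerdape > herdape > heldape  (by unconditioned shift, unconditioned shift)
Taranar: *kerdape
  kerdape → kerzape   [unconditioned shift]
  kerzape → kerzope   [vowel merger]
  kerzope (rule 3 does not apply)
  giving Taranar kerzope.
*kerdape is the unique common source.

*kerdape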